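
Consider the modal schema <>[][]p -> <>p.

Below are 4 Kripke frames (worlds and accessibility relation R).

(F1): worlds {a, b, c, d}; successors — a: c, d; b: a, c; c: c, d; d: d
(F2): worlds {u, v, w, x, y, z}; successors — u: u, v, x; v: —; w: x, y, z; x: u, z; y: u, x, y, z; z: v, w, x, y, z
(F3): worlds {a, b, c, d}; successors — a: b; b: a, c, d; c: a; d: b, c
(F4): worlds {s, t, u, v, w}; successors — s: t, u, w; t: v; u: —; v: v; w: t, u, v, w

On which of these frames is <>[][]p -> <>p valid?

(F1)

Frame correspondent (Sahlqvist): forall x forall y (xRy -> exists w (y R^2 w & xRw)) — i.e. a generalized confluence (Geach) condition.
(F1): satisfies the condition.
(F2): fails — uRv but no t with vR²t and uRt.
(F3): fails — bRc but no w with cR²w and bRw.
(F4): fails — sRt but no w* with tR²w* and sRw*.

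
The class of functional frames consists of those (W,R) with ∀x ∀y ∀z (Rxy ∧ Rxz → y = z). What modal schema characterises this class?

◇r → □r

The condition is partial functionality. The CD schema ◇r → □r defines it.
Suppose ◇r→□r is valid. Take Rxy, Rxz and set V(r)={y}. Then ◇r at x, so □r at x, so r at z, i.e. z=y.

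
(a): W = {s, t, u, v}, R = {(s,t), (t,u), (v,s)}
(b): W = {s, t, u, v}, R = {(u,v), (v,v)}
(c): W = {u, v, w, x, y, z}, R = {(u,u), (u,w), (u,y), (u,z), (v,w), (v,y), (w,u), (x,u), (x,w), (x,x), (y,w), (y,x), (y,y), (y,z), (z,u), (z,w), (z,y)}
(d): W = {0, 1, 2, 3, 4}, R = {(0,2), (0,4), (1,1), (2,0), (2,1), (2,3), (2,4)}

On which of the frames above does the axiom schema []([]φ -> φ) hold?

(b)

This is the axiom for shift-reflexivity; its first-order frame correspondent is forall x forall y (Rxy -> Ryy).
(a): fails — Rtu but not Ruu.
(b): holds.
(c): fails — Rxw but not Rww.
(d): fails — R02 but not R22.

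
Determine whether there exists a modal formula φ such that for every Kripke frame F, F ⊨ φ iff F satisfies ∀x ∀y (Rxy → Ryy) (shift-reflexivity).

The condition is shift-reflexivity. A defining modal formula is □(□q → q).
Suppose □(□q→q) is valid. Take Rxy and set V(q)={w : Ryw}. Then at y, □q holds; since □(□q→q) at x, □q→q at y, so q at y, i.e. Ryy.

Yes — defined by □(□q → q)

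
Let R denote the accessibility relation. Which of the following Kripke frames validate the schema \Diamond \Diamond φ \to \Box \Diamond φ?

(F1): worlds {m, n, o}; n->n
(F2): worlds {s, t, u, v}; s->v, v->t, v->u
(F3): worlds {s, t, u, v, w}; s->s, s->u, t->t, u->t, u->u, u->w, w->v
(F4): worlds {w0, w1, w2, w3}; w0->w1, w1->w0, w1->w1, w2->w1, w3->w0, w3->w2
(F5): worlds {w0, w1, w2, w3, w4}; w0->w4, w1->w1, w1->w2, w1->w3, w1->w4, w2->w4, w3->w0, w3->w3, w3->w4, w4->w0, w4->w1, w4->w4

Frame correspondent (Sahlqvist): \forall x \forall y \forall z ((x R^2 y \wedge xRz) \to \exists w (y = w \wedge zRw)) — i.e. a generalized confluence (Geach) condition.
(F1): satisfies the condition.
(F2): satisfies the condition.
(F3): fails — sR²s, sRu but no w* with s=w* and uRw*.
(F4): fails — w1R²w0, w1Rw0 but no w with w0=w and w0Rw.
(F5): fails — w1R²w0, w1Rw1 but no w with w0=w and w1Rw.

(F1), (F2)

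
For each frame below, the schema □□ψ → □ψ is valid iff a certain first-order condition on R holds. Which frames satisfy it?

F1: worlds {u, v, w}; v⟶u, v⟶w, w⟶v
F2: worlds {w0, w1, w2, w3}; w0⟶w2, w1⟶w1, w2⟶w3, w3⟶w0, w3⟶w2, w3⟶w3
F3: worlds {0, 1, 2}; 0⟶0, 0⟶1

This is the axiom for density; its first-order frame correspondent is ∀x ∀y (Rxy → ∃z (Rxz ∧ Rzy)).
F1: fails — Rvu but no z with Rvz and Rzu.
F2: fails — Rw0w2 but no z with Rw0z and Rzw2.
F3: holds.
Valid on: F3.

F3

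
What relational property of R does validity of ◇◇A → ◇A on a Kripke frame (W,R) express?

Replacing A by ¬A and contraposing gives the equivalent schema □A → □□A.
Suppose □A→□□A is valid. Take Rxy, Ryz and set V(A)={w : Rxw}. Then □A at x, so □□A at x, so □A at y, so A at z, i.e. Rxz.
The converse is a direct semantic check.
Frame condition: ∀x ∀y ∀z (Rxy ∧ Ryz → Rxz).

transitivity: ∀x ∀y ∀z (Rxy ∧ Ryz → Rxz)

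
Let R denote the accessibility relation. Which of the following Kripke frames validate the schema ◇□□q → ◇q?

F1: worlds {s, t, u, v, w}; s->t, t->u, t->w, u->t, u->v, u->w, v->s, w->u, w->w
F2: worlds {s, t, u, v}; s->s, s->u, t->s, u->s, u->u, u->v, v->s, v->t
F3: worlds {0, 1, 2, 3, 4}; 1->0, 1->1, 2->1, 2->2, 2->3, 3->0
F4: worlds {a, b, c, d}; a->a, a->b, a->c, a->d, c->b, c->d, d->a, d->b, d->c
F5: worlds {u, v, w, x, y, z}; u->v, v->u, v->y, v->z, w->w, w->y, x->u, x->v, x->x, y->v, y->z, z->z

The schema corresponds to a generalized confluence (Geach) condition: ∀x ∀y (xRy → ∃w (yR²w ∧ xRw)).
F1: fails — vRs but no w* with sR²w* and vRw*.
F2: satisfies the condition.
F3: fails — 1R0 but no w with 0R²w and 1Rw.
F4: fails — aRb but no w with bR²w and aRw.
F5: satisfies the condition.
Valid on: F2, F5.

F2, F5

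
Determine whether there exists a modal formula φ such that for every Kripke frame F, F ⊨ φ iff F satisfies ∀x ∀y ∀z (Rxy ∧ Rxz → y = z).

This is a Sahlqvist condition; the CD axiom ◇q → □q defines it.
Suppose ◇q→□q is valid. Take Rxy, Rxz and set V(q)={y}. Then ◇q at x, so □q at x, so q at z, i.e. z=y.

Yes — defined by ◇q → □q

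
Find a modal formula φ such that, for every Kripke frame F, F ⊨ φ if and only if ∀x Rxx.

The condition is reflexivity. The T schema □q → q defines it.
Suppose □q→q is valid. At any x set V(q)={w : Rxw}. Then □q holds at x, so q holds at x, i.e. Rxx.

□q → q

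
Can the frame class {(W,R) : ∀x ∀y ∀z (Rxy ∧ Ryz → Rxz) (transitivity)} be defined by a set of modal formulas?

Yes, by □q → □□q

The condition is transitivity. A defining modal formula is □q → □□q.
Suppose □q→□□q is valid. Take Rxy, Ryz and set V(q)={w : Rxw}. Then □q at x, so □□q at x, so □q at y, so q at z, i.e. Rxz.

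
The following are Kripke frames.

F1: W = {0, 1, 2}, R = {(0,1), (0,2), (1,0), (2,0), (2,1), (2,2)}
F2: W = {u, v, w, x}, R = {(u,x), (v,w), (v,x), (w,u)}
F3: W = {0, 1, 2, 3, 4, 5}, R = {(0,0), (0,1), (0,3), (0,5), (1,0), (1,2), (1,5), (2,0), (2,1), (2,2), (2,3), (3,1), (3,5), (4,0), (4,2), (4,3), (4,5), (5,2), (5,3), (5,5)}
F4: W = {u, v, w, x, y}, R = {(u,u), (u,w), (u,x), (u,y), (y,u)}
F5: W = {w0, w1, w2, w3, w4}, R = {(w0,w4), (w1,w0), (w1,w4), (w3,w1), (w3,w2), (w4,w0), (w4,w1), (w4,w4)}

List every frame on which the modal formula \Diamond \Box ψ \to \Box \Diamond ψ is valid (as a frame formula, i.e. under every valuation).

This is the axiom for convergence; its first-order frame correspondent is \forall x \forall y \forall z (Rxy \wedge Rxz \to \exists w (Ryw \wedge Rzw)).
F1: fails — R20 and R21 but 0 and 1 have no common successor.
F2: fails — Rux and Rux but x and x have no common successor.
F3: satisfies the condition.
F4: fails — Ruw and Ruw but w and w have no common successor.
F5: fails — Rw3w1 and Rw3w2 but w1 and w2 have no common successor.
Valid on: F3.

F3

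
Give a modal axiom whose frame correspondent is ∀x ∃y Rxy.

□q → ◇q

This is seriality; the standard corresponding axiom is D: □q → ◇q.
Suppose □q→◇q is valid. At any x set V(q)=W. Then □q at x, so ◇q at x, so x has a successor.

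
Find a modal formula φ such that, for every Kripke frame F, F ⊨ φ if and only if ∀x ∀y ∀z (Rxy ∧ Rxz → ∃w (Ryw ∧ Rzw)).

◇□r → □◇r

The condition is convergence. The .2 schema ◇□r → □◇r defines it.
Suppose ◇□r→□◇r is valid. Take Rxy, Rxz and set V(r)={w : Ryw}. Then □r at y so ◇□r at x, so □◇r at x, so ◇r at z, giving w with Rzw and Ryw.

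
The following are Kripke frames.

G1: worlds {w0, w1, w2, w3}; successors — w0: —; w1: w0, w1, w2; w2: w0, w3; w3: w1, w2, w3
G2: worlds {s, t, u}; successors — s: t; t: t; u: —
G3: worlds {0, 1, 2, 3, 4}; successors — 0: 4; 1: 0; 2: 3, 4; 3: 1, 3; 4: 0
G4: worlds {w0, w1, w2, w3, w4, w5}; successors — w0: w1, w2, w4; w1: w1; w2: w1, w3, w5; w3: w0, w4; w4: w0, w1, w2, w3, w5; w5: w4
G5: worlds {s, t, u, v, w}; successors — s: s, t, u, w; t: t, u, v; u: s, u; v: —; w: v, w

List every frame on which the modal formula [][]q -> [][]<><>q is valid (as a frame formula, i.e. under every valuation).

G2, G4

The schema corresponds to a generalized confluence (Geach) condition: forall x forall z (x R^2 z -> exists w (x R^2 w & z R^2 w)).
G1: fails — w1R²w0 but no w with w1R²w and w0R²w.
G2: condition met.
G3: fails — 2R²1 but no w with 2R²w and 1R²w.
G4: condition met.
G5: fails — sR²v but no w* with sR²w* and vR²w*.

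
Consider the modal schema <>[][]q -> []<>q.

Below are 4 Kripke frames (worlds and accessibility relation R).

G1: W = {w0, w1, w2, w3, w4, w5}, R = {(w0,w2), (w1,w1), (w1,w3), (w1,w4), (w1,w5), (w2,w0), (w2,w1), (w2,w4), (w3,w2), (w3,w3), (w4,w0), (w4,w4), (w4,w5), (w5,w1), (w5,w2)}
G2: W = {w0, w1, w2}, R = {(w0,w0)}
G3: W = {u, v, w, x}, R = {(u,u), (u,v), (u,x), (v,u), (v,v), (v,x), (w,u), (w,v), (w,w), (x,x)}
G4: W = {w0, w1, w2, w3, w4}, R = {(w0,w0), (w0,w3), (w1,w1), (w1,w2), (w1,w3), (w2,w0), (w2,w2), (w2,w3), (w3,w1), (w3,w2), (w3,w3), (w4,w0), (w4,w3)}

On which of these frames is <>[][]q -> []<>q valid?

G2, G3, G4

Frame correspondent (Sahlqvist): forall x forall y forall z ((xRy & xRz) -> exists w (y R^2 w & zRw)) — i.e. a generalized confluence (Geach) condition.
G1: fails — w2Rw0, w2Rw0 but no w with w0R²w and w0Rw.
G2: condition met.
G3: condition met.
G4: condition met.
Valid on: G2, G3, G4.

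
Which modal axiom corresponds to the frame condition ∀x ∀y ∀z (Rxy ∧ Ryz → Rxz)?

□q → □□q

The condition is transitivity. The 4 schema □q → □□q defines it.
Suppose □q→□□q is valid. Take Rxy, Ryz and set V(q)={w : Rxw}. Then □q at x, so □□q at x, so □q at y, so q at z, i.e. Rxz.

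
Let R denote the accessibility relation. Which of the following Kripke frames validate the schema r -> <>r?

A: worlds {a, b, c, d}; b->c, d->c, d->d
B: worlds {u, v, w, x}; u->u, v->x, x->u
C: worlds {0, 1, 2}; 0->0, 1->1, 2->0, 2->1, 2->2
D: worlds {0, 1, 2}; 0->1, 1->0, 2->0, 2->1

C

Frame correspondent (Sahlqvist): forall x Rxx — i.e. reflexivity.
A: fails — world a does not see itself.
B: fails — world v does not see itself.
C: satisfies the condition.
D: fails — world 0 does not see itself.
Valid on: C.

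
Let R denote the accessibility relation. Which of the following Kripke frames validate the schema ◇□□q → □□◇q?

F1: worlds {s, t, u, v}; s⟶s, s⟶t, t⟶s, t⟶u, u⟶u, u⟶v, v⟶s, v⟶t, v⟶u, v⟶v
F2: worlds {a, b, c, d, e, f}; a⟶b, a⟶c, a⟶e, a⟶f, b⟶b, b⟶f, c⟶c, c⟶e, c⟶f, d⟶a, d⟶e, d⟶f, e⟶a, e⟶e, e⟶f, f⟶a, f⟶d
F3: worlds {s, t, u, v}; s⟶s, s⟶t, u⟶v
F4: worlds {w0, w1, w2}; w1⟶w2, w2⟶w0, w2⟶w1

This is the axiom for a generalized confluence (Geach) condition; its first-order frame correspondent is ∀x ∀y ∀z ((xRy ∧ xR²z) → ∃w (yR²w ∧ zRw)).
F1: ✓.
F2: ✓.
F3: fails — sRs, sR²t but no w with sR²w and tRw.
F4: fails — w1Rw2, w1R²w0 but no w with w2R²w and w0Rw.
Valid on: F1, F2.

F1, F2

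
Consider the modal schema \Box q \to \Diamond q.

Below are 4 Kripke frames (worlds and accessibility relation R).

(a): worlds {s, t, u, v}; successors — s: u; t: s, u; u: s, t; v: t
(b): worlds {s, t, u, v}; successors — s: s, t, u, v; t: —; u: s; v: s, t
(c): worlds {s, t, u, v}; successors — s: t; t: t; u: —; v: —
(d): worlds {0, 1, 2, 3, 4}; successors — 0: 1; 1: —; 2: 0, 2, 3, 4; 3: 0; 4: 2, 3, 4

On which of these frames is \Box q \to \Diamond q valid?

(a)

The schema corresponds to seriality: \forall x \exists y Rxy.
(a): condition met.
(b): fails — world t has no successor.
(c): fails — world u has no successor.
(d): fails — world 1 has no successor.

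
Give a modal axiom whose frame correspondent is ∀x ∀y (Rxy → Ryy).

□(□r → r)

A defining formula is □(□r → r) (the T□ axiom).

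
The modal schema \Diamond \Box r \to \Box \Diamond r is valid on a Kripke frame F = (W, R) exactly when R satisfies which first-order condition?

This schema is the .2 axiom.
It corresponds to convergence: \forall x \forall y \forall z (Rxy \wedge Rxz \to \exists w (Ryw \wedge Rzw)).

convergence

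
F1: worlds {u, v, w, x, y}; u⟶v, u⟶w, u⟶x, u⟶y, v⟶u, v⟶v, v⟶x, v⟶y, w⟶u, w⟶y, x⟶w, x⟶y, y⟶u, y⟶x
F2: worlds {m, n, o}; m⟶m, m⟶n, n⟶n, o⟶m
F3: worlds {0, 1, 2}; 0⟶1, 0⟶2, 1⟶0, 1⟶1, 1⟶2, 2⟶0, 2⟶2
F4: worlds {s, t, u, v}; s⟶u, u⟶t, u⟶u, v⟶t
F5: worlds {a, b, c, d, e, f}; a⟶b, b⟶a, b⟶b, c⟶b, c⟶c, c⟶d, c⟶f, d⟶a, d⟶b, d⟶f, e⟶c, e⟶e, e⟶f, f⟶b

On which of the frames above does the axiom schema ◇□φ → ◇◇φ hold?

Frame correspondent (Sahlqvist): ∀x ∀y (xRy → ∃w (yRw ∧ xR²w)) — i.e. a generalized confluence (Geach) condition.
F1: satisfies the condition.
F2: satisfies the condition.
F3: satisfies the condition.
F4: fails — uRt but no w with tRw and uR²w.
F5: satisfies the condition.

F1, F2, F3, F5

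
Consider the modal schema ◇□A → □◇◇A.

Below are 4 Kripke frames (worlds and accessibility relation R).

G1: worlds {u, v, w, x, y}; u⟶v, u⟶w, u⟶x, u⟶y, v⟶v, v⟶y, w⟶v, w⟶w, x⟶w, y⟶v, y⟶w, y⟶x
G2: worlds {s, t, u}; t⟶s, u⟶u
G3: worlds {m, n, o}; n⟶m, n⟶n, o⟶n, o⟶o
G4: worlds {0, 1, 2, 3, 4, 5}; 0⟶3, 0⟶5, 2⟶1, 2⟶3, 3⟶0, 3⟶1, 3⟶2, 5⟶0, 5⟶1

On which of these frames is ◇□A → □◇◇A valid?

G1

The schema corresponds to a generalized confluence (Geach) condition: ∀x ∀y ∀z ((xRy ∧ xRz) → ∃w (yRw ∧ zR²w)).
G1: ✓.
G2: fails — tRs, tRs but no w with sRw and sR²w.
G3: fails — nRm, nRm but no w with mRw and mR²w.
G4: fails — 0R3, 0R5 but no w with 3Rw and 5R²w.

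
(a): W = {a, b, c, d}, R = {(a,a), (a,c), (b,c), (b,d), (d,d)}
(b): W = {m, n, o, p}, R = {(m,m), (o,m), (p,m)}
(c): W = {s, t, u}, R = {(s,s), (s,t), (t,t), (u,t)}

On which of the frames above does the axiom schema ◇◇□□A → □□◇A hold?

The schema corresponds to a generalized confluence (Geach) condition: ∀x ∀y ∀z ((xR²y ∧ xR²z) → ∃w (yR²w ∧ zRw)).
(a): fails — aR²a, aR²c but no w with aR²w and cRw.
(b): satisfies the condition.
(c): satisfies the condition.
Valid on: (b), (c).

(b), (c)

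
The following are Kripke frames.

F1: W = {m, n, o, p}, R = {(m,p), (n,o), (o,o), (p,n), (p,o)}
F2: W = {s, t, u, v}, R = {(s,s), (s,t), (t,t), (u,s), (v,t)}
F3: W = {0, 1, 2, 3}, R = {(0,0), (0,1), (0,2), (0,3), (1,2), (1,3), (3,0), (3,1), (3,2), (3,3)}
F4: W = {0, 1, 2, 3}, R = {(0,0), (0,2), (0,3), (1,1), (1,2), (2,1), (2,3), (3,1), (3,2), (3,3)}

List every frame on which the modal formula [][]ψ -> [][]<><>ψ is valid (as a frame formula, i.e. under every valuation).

F1, F2, F4

The schema corresponds to a generalized confluence (Geach) condition: forall x forall z (x R^2 z -> exists w (x R^2 w & z R^2 w)).
F1: ✓.
F2: ✓.
F3: fails — 0R²2 but no w with 0R²w and 2R²w.
F4: ✓.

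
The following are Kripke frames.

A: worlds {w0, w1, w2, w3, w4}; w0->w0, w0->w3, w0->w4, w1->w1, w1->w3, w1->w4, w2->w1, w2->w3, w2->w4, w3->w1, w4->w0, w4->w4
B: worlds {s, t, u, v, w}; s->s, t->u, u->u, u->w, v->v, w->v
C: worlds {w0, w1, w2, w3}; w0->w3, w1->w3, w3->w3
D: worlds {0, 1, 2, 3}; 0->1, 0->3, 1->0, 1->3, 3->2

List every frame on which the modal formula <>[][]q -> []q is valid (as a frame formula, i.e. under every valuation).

The schema corresponds to a generalized confluence (Geach) condition: forall x forall y forall z ((xRy & xRz) -> exists w (y R^2 w & z = w)).
A: fails — w0Rw3, w0Rw0 but no w with w3R²w and w0=w.
B: fails — uRw, uRu but no w* with wR²w* and u=w*.
C: ✓.
D: fails — 0R3, 0R1 but no w with 3R²w and 1=w.
Valid on: C.

C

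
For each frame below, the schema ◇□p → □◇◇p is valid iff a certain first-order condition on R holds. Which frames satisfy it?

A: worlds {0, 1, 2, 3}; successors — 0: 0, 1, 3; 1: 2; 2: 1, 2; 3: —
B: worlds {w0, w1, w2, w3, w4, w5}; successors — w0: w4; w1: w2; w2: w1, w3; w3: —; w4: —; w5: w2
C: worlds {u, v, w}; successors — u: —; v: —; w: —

The schema corresponds to a generalized confluence (Geach) condition: ∀x ∀y ∀z ((xRy ∧ xRz) → ∃w (yRw ∧ zR²w)).
A: fails — 0R0, 0R3 but no w with 0Rw and 3R²w.
B: fails — w0Rw4, w0Rw4 but no w with w4Rw and w4R²w.
C: condition met.
Valid on: C.

C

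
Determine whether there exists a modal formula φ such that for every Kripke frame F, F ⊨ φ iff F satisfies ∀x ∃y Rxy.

Yes: it is seriality, defined by the D schema □q → ◇q.
Suppose □q→◇q is valid. At any x set V(q)=W. Then □q at x, so ◇q at x, so x has a successor.

Yes, by □q → ◇q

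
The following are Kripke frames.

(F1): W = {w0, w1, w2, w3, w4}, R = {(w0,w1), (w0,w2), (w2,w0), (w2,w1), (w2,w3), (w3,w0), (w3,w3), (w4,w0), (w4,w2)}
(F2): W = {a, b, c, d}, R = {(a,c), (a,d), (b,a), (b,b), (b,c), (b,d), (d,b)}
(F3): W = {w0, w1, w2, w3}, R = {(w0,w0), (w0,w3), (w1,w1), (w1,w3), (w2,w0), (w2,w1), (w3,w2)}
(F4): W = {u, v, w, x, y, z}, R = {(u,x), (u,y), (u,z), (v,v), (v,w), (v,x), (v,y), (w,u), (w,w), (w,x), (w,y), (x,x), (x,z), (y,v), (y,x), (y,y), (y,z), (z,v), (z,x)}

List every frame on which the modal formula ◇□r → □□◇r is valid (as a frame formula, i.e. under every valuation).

(F4)

The schema corresponds to a generalized confluence (Geach) condition: ∀x ∀y ∀z ((xRy ∧ xR²z) → ∃w (yRw ∧ zRw)).
(F1): fails — w0Rw1, w0R²w0 but no w with w1Rw and w0Rw.
(F2): fails — aRc, aR²b but no w with cRw and bRw.
(F3): fails — w0Rw0, w0R²w3 but no w with w0Rw and w3Rw.
(F4): condition met.
Valid on: (F4).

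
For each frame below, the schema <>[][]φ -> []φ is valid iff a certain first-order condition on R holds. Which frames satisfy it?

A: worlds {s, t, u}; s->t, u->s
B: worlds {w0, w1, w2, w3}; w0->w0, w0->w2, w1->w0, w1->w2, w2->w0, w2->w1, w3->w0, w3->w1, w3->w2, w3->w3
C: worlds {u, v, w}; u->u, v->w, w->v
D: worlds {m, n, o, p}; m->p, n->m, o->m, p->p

This is the axiom for a generalized confluence (Geach) condition; its first-order frame correspondent is forall x forall y forall z ((xRy & xRz) -> exists w (y R^2 w & z = w)).
A: fails — sRt, sRt but no w with tR²w and t=w.
B: fails — w3Rw0, w3Rw3 but no w with w0R²w and w3=w.
C: ✓.
D: fails — nRm, nRm but no w with mR²w and m=w.
Valid on: C.

C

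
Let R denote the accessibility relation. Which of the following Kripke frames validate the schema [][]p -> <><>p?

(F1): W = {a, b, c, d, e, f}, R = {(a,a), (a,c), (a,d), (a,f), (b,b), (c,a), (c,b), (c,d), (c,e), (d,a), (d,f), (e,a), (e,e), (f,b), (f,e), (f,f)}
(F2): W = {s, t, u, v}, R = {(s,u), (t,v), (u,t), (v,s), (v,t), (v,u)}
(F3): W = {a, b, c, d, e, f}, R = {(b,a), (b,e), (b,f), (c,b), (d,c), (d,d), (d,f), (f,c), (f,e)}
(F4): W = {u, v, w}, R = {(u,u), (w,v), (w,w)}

This is the axiom for a generalized confluence (Geach) condition; its first-order frame correspondent is forall x exists w (x R^2 w & x R^2 w).
(F1): condition met.
(F2): condition met.
(F3): fails — at a but no w with aR²w and aR²w.
(F4): fails — at v but no t with vR²t and vR²t.
Valid on: (F1), (F2).

(F1), (F2)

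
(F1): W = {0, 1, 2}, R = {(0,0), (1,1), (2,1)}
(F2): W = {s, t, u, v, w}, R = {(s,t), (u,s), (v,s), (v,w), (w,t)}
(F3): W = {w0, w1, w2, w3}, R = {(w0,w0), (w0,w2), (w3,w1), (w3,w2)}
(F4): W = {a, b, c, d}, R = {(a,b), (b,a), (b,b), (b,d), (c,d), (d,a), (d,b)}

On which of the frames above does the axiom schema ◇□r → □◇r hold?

This is the axiom for convergence; its first-order frame correspondent is ∀x ∀y ∀z (Rxy ∧ Rxz → ∃w (Ryw ∧ Rzw)).
(F1): satisfies the condition.
(F2): fails — Rst and Rst but t and t have no common successor.
(F3): fails — Rw0w2 and Rw0w2 but w2 and w2 have no common successor.
(F4): satisfies the condition.
Valid on: (F1), (F4).

(F1), (F4)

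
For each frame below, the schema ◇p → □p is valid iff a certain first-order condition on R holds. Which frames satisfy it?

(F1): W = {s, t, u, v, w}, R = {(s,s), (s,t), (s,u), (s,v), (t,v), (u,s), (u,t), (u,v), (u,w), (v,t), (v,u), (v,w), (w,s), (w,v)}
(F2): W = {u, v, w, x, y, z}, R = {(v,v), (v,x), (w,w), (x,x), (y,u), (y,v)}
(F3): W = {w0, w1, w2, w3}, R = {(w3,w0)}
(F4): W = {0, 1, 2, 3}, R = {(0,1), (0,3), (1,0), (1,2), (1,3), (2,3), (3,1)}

(F3)

The schema corresponds to partial functionality: ∀x ∀y ∀z (Rxy ∧ Rxz → y = z).
(F1): fails — s sees both s and t.
(F2): fails — v sees both v and x.
(F3): holds.
(F4): fails — 0 sees both 1 and 3.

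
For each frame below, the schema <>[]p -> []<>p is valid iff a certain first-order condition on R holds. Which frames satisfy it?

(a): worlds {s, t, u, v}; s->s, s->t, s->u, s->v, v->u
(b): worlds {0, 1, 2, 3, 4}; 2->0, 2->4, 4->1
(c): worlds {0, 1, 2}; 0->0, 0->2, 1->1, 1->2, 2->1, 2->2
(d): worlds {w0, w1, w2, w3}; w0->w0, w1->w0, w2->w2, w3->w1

The schema corresponds to convergence: forall x forall y forall z (Rxy & Rxz -> exists w (Ryw & Rzw)).
(a): fails — Rsv and Rsu but v and u have no common successor.
(b): fails — R20 and R20 but 0 and 0 have no common successor.
(c): condition met.
(d): condition met.
Valid on: (c), (d).

(c), (d)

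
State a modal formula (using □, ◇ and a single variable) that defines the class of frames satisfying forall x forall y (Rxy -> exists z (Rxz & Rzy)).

This is density; the standard corresponding axiom is C4: □□ψ → □ψ.

□□ψ → □ψ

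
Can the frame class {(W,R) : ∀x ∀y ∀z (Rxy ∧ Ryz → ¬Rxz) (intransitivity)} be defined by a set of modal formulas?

Any modally definable frame class is closed under surjective bounded morphisms.
The 5-cycle (worlds a,b,c,d,e with a→b→c→d→e→a) is intransitive. Mapping every world to a single reflexive point • is a surjective bounded morphism; the reflexive point is not intransitive (R••∧R•• but R••).
So the class is not modally definable.

Not definable by any modal formula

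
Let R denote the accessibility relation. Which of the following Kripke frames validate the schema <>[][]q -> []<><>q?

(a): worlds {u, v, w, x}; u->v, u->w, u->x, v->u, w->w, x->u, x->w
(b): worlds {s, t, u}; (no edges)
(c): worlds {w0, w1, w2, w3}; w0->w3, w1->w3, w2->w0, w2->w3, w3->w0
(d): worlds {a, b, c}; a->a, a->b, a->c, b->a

The schema corresponds to a generalized confluence (Geach) condition: forall x forall y forall z ((xRy & xRz) -> exists w (y R^2 w & z R^2 w)).
(a): condition met.
(b): condition met.
(c): fails — w2Rw0, w2Rw3 but no w with w0R²w and w3R²w.
(d): fails — aRa, aRc but no w with aR²w and cR²w.

(a), (b)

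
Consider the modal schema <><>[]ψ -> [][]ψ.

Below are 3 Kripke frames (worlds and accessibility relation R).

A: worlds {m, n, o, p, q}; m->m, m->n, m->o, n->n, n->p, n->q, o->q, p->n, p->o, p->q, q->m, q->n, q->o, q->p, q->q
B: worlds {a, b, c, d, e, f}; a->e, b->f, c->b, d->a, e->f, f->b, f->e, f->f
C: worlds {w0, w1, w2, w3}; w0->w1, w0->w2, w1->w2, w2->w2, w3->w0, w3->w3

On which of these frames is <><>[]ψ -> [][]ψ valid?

The schema corresponds to a generalized confluence (Geach) condition: forall x forall y forall z ((x R^2 y & x R^2 z) -> exists w (yRw & z = w)).
A: fails — mR²m, mR²p but no w with mRw and p=w.
B: fails — bR²b, bR²b but no w with bRw and b=w.
C: fails — w3R²w0, w3R²w0 but no w with w0Rw and w0=w.
Valid on no frame.

none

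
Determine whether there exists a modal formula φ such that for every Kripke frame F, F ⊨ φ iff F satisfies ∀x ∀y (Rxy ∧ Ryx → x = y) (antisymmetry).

Not definable by any modal formula

Modal frame validity is preserved under surjective bounded morphisms.
The 4-cycle (worlds w0,w1,w2,w3 with w0→w1→w2→w3→w0) is antisymmetric. Sending even-indexed worlds to • and odd-indexed worlds to ∘ is a surjective bounded morphism onto the two-world frame with •↔∘, which is not antisymmetric.
So no modal formula (or set of formulas) defines exactly the antisymmetric frames.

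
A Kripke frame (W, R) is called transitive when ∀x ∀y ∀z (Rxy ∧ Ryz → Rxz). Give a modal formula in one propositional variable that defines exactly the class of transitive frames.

This is transitivity; the standard corresponding axiom is 4: □p → □□p.
Suppose □p→□□p is valid. Take Rxy, Ryz and set V(p)={w : Rxw}. Then □p at x, so □□p at x, so □p at y, so p at z, i.e. Rxz.

□p → □□p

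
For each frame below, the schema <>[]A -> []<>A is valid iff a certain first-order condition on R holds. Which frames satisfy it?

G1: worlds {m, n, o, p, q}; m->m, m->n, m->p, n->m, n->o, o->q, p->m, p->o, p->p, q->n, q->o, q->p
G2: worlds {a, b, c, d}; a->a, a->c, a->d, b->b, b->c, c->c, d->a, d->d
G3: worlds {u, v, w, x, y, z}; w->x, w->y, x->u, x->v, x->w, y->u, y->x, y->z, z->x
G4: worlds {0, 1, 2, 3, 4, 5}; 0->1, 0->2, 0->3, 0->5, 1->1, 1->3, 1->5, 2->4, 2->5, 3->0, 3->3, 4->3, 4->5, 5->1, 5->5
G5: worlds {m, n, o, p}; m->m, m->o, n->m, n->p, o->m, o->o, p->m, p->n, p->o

This is the axiom for convergence; its first-order frame correspondent is forall x forall y forall z (Rxy & Rxz -> exists w (Ryw & Rzw)).
G1: fails — Rno and Rnm but o and m have no common successor.
G2: fails — Rac and Rad but c and d have no common successor.
G3: fails — Rxw and Rxu but w and u have no common successor.
G4: fails — R02 and R03 but 2 and 3 have no common successor.
G5: satisfies the condition.

G5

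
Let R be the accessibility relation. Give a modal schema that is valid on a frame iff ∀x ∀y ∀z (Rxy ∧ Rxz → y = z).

◇ψ → □ψ

This is partial functionality; the standard corresponding axiom is CD: ◇ψ → □ψ.
Suppose ◇ψ→□ψ is valid. Take Rxy, Rxz and set V(ψ)={y}. Then ◇ψ at x, so □ψ at x, so ψ at z, i.e. z=y.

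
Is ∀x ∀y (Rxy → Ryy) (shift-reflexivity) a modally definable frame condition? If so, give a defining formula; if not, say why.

Yes, by □(□r → r)

The condition is shift-reflexivity. A defining modal formula is □(□r → r).
Suppose □(□r→r) is valid. Take Rxy and set V(r)={w : Ryw}. Then at y, □r holds; since □(□r→r) at x, □r→r at y, so r at y, i.e. Ryy.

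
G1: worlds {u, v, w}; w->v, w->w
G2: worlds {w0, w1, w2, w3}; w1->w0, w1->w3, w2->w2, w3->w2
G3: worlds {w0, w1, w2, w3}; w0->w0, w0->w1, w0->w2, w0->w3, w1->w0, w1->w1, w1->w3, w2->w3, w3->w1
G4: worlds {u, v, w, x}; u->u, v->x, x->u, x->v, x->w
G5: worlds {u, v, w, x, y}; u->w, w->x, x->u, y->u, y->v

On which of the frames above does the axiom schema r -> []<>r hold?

Frame correspondent (Sahlqvist): forall x forall y (Rxy -> Ryx) — i.e. symmetry.
G1: fails — Rwv but not Rvw.
G2: fails — Rw1w0 but not Rw0w1.
G3: fails — Rw0w2 but not Rw2w0.
G4: fails — Rxw but not Rwx.
G5: fails — Ruw but not Rwu.
Valid on no frame.

none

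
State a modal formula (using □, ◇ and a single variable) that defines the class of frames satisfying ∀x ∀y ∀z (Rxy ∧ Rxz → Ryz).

◇s → □◇s

The condition is the Euclidean property. The 5 schema ◇s → □◇s defines it.
Suppose ◇s→□◇s is valid. Take Rxy, Rxz and set V(s)={y}. Then ◇s at x, so □◇s at x, so ◇s at z, so some w with Rzw has s; w=y, i.e. Rzy. By symmetry of the argument, Ryz.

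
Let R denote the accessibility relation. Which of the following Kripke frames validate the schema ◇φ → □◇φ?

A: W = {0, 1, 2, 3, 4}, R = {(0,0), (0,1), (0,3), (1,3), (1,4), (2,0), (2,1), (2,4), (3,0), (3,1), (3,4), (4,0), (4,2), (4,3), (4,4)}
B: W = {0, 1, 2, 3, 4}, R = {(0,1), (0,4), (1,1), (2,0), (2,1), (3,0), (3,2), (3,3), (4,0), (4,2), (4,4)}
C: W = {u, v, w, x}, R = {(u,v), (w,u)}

This is the axiom for the Euclidean property; its first-order frame correspondent is ∀x ∀y ∀z (Rxy ∧ Rxz → Ryz).
A: fails — R01 and R00 but not R10.
B: fails — R01 and R04 but not R14.
C: fails — Ruv and Ruv but not Rvv.
Valid on no frame.

none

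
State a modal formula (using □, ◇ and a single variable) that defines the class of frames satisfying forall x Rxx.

The condition is reflexivity. The T schema □s → s defines it.

□s → s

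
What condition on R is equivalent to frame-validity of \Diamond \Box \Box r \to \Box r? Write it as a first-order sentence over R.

This is a Sahlqvist (Geach-type) schema ◇^1□^2r → □^1◇^0r.
Minimal-valuation argument: fix x; take any y with xR^1y and any z with xR^1z. Set V(r) to the set of worlds R-reachable from y in exactly 2 steps. Then □^2r holds at y, so the antecedent holds at x; validity forces ◇^0r at z, giving a w with zR^0w and yR^2w.
First-order correspondent: \forall x \forall y \forall z ((xRy \wedge xRz) \to \exists w (y R^2 w \wedge z = w)).

\forall x \forall y \forall z ((xRy \wedge xRz) \to \exists w (y R^2 w \wedge z = w))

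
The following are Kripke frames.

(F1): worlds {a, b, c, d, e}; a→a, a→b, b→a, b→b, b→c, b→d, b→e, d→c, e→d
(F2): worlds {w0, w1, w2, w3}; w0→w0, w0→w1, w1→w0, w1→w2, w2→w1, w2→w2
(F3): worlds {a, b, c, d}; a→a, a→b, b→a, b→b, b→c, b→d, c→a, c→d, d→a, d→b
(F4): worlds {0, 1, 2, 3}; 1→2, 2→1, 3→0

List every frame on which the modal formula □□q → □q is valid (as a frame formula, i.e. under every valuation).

Frame correspondent (Sahlqvist): ∀x ∀y (Rxy → ∃z (Rxz ∧ Rzy)) — i.e. density.
(F1): fails — Rdc but no z with Rdz and Rzc.
(F2): ✓.
(F3): fails — Rcd but no z with Rcz and Rzd.
(F4): fails — R12 but no z with R1z and Rz2.
Valid on: (F2).

(F2)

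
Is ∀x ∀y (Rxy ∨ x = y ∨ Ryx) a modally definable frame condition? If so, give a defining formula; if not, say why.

No — not modally definable

Any modally definable frame class is closed under disjoint unions.
Take 3 disjoint single-world reflexive frames: each is trivially connected, but their disjoint union has 3 worlds with no edge between distinct components, so it is not connected.
So the class is not modally definable.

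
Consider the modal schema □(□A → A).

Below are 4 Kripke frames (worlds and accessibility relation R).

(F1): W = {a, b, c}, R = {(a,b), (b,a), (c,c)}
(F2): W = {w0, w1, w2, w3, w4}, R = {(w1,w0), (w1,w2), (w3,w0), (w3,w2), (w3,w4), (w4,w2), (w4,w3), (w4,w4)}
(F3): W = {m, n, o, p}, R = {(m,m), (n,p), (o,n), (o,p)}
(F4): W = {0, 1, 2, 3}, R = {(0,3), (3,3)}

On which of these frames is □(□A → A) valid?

(F4)

Frame correspondent (Sahlqvist): ∀x ∀y (Rxy → Ryy) — i.e. shift-reflexivity.
(F1): fails — Rab but not Rbb.
(F2): fails — Rw1w2 but not Rw2w2.
(F3): fails — Ron but not Rnn.
(F4): satisfies the condition.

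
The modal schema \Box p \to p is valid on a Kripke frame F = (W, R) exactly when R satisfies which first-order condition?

reflexivity

This is the T axiom.
Its frame correspondent is reflexivity — \forall x Rxx.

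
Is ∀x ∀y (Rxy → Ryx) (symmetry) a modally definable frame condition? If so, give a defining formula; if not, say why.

Yes, by q → □◇q

The condition is symmetry. A defining modal formula is q → □◇q.
Suppose q→□◇q is valid. Take Rxy and set V(q)={x}. Then q at x, so □◇q at x, so ◇q at y, so some z with Ryz has q; z=x, i.e. Ryx.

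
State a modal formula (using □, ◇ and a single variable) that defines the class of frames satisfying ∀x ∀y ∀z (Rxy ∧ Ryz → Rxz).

A defining formula is □r → □□r (the 4 axiom).

□r → □□r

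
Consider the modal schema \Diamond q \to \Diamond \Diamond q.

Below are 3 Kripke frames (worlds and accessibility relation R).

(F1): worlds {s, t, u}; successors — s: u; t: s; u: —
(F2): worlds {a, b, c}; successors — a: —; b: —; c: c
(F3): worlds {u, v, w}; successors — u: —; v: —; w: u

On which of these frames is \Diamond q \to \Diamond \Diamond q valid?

Frame correspondent (Sahlqvist): \forall x \forall y (xRy \to \exists w (y = w \wedge x R^2 w)) — i.e. a generalized confluence (Geach) condition.
(F1): fails — sRu but no w with u=w and sR²w.
(F2): condition met.
(F3): fails — wRu but no t with u=t and wR²t.

(F2)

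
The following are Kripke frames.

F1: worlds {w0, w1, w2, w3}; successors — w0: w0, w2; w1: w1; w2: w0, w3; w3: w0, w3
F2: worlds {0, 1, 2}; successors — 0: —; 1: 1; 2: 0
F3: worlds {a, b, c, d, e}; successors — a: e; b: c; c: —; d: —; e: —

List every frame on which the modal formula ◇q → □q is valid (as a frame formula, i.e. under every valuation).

The schema corresponds to partial functionality: ∀x ∀y ∀z (Rxy ∧ Rxz → y = z).
F1: fails — w0 sees both w0 and w2.
F2: satisfies the condition.
F3: satisfies the condition.

F2, F3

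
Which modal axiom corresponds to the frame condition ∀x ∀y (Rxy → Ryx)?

The condition is symmetry. The B schema p → □◇p defines it.
Suppose p→□◇p is valid. Take Rxy and set V(p)={x}. Then p at x, so □◇p at x, so ◇p at y, so some z with Ryz has p; z=x, i.e. Ryx.

p → □◇p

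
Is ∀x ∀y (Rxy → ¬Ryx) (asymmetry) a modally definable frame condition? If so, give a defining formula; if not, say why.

If a class were modally definable it would be closed under surjective bounded morphisms (Goldblatt–Thomason).
The 3-cycle (worlds s,t,u with s→t→u→s) is asymmetric. Mapping every world to a single reflexive point • is a surjective bounded morphism, and the reflexive point is not asymmetric (R•• but asymmetry requires ¬R••).
So no modal formula (or set of formulas) defines exactly the asymmetric frames.

No — not modally definable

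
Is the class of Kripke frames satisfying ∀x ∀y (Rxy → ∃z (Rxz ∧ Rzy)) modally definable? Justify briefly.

Yes — defined by □□p → □p

This is a Sahlqvist condition; the C4 axiom □□p → □p defines it.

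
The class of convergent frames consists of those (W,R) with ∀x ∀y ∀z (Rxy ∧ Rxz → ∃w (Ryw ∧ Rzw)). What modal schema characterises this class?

The condition is convergence. The .2 schema ◇□s → □◇s defines it.
Suppose ◇□s→□◇s is valid. Take Rxy, Rxz and set V(s)={w : Ryw}. Then □s at y so ◇□s at x, so □◇s at x, so ◇s at z, giving w with Rzw and Ryw.

◇□s → □◇s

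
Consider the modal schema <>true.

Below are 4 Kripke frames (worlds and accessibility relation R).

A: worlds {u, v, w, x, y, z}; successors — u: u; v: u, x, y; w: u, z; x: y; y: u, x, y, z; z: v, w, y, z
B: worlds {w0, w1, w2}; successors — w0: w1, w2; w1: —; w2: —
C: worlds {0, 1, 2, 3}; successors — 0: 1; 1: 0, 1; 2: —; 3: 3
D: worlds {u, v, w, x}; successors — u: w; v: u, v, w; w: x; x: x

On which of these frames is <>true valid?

A, D

Frame correspondent (Sahlqvist): forall x exists y Rxy — i.e. seriality.
A: holds.
B: fails — world w1 has no successor.
C: fails — world 2 has no successor.
D: holds.
Valid on: A, D.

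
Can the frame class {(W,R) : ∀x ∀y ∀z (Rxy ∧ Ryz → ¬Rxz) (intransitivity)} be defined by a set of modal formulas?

No

Modal frame validity is preserved under surjective bounded morphisms.
The 7-cycle (worlds 0,1,2,3,4,5,6 with 0→1→2→3→4→5→6→0) is intransitive. Mapping every world to a single reflexive point • is a surjective bounded morphism; the reflexive point is not intransitive (R••∧R•• but R••).
So the class is not modally definable.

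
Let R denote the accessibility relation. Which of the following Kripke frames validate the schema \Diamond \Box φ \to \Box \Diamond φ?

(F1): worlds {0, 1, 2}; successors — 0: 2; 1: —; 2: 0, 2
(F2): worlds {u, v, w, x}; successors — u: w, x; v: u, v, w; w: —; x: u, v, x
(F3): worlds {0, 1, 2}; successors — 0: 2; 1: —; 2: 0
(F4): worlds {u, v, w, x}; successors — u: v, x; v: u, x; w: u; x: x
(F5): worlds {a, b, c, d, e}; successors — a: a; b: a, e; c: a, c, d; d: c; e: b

(F1), (F3), (F4)

Frame correspondent (Sahlqvist): \forall x \forall y \forall z (Rxy \wedge Rxz \to \exists w (Ryw \wedge Rzw)) — i.e. convergence.
(F1): ✓.
(F2): fails — Ruw and Ruw but w and w have no common successor.
(F3): ✓.
(F4): ✓.
(F5): fails — Rba and Rbe but a and e have no common successor.
Valid on: (F1), (F3), (F4).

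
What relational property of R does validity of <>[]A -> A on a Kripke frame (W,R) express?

Replacing A by ¬A and contraposing gives the equivalent schema A → □◇A.
Suppose A→□◇A is valid. Take Rxy and set V(A)={x}. Then A at x, so □◇A at x, so ◇A at y, so some z with Ryz has A; z=x, i.e. Ryx.

symmetry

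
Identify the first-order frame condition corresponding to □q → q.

reflexivity

Suppose □q→q is valid. At any x set V(q)={w : Rxw}. Then □q holds at x, so q holds at x, i.e. Rxx.
Conversely, on a frame with reflexivity the schema holds at every world under every valuation.
Frame condition: ∀x Rxx.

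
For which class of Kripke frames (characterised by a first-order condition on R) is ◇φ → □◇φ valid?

Suppose ◇φ→□◇φ is valid. Take Rxy, Rxz and set V(φ)={y}. Then ◇φ at x, so □◇φ at x, so ◇φ at z, so some w with Rzw has φ; w=y, i.e. Rzy. By symmetry of the argument, Ryz.

The Euclidean property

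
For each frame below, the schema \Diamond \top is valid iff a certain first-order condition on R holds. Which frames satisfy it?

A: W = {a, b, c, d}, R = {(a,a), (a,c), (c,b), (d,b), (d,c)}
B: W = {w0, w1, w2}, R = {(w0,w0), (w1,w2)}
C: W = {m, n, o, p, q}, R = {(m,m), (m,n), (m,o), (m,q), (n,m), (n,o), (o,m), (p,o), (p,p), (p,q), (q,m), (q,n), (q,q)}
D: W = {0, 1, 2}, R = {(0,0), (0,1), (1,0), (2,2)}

This is the axiom for seriality; its first-order frame correspondent is \forall x \exists y Rxy.
A: fails — world b has no successor.
B: fails — world w2 has no successor.
C: ✓.
D: ✓.

C, D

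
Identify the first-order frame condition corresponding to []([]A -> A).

shift-reflexivity

This is the T□ axiom.
Its frame correspondent is shift-reflexivity — forall x forall y (Rxy -> Ryy).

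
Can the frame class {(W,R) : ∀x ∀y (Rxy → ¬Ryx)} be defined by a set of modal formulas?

No — not modally definable

Any modally definable frame class is closed under surjective bounded morphisms.
The 3-cycle (worlds w0,w1,w2 with w0→w1→w2→w0) is asymmetric. Mapping every world to a single reflexive point • is a surjective bounded morphism, and the reflexive point is not asymmetric (R•• but asymmetry requires ¬R••).
Hence asymmetry is not modally definable.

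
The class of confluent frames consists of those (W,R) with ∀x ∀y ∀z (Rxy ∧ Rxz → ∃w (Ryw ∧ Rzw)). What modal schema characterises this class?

◇□s → □◇s

The condition is convergence. The .2 schema ◇□s → □◇s defines it.
Suppose ◇□s→□◇s is valid. Take Rxy, Rxz and set V(s)={w : Ryw}. Then □s at y so ◇□s at x, so □◇s at x, so ◇s at z, giving w with Rzw and Ryw.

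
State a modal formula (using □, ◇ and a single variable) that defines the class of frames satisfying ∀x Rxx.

□r → r

The condition is reflexivity. The T schema □r → r defines it.
Suppose □r→r is valid. At any x set V(r)={w : Rxw}. Then □r holds at x, so r holds at x, i.e. Rxx.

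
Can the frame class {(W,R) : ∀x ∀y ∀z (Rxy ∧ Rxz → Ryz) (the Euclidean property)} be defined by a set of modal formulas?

This is a Sahlqvist condition; the 5 axiom ◇p → □◇p defines it.
Suppose ◇p→□◇p is valid. Take Rxy, Rxz and set V(p)={y}. Then ◇p at x, so □◇p at x, so ◇p at z, so some w with Rzw has p; w=y, i.e. Rzy. By symmetry of the argument, Ryz.

Yes — defined by ◇p → □◇p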